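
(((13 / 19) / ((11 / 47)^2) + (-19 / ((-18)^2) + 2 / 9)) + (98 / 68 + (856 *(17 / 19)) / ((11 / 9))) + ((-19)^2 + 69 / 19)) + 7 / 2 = 12775193707 / 12662892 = 1008.87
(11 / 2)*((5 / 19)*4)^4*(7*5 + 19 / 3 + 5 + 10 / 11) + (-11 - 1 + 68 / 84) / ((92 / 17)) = 26599682535 / 83926724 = 316.94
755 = 755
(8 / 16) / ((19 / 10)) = 5 / 19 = 0.26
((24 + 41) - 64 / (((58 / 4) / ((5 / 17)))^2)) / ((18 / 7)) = 110542495 / 4374882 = 25.27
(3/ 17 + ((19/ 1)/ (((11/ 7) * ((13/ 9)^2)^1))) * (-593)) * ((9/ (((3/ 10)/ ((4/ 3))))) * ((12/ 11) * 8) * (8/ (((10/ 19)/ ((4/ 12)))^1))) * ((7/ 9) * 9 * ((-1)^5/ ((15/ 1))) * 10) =9860031684608/ 347633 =28363336.29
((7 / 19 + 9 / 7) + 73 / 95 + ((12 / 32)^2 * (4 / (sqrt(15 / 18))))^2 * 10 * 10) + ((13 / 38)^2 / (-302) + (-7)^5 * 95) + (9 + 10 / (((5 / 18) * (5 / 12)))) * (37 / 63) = -19494843175845 / 12210464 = -1596568.58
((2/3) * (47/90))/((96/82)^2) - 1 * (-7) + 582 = 183281567/311040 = 589.25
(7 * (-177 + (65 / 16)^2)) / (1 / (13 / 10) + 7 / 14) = -3738917 / 4224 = -885.16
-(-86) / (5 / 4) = 344 / 5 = 68.80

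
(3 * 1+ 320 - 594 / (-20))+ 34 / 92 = 40603 / 115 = 353.07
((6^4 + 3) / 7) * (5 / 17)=54.58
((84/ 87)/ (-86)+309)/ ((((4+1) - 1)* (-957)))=-0.08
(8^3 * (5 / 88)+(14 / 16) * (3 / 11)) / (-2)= -2581 / 176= -14.66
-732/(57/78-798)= 19032/20729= 0.92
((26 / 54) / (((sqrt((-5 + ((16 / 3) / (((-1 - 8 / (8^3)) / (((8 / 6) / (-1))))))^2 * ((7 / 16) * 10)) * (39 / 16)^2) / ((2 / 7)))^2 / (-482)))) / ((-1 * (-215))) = -6416384 / 90629480319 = -0.00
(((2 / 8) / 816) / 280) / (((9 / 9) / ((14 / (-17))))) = -0.00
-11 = -11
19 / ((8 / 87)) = 1653 / 8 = 206.62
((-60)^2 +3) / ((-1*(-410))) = 3603 / 410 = 8.79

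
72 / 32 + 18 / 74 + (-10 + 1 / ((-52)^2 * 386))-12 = -753322195 / 38618528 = -19.51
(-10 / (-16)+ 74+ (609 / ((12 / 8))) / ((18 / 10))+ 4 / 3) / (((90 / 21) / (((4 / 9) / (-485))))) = -151963 / 2357100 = -0.06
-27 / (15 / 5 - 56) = 27 / 53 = 0.51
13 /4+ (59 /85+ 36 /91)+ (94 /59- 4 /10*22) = -5233699 /1825460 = -2.87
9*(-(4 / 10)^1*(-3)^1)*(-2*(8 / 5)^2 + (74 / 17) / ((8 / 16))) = 82296 / 2125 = 38.73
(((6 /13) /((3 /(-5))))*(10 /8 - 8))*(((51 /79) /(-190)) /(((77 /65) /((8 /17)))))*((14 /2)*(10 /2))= -4050 /16511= -0.25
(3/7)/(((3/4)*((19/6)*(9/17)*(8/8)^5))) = 136/399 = 0.34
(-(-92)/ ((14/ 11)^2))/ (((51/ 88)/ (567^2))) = 535605048/ 17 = 31506179.29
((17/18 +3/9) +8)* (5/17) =2.73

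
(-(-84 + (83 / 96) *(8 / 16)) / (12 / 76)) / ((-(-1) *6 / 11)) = 3353405 / 3456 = 970.31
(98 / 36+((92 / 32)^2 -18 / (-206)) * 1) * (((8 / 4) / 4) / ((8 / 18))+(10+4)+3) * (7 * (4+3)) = 4668489455 / 474624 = 9836.18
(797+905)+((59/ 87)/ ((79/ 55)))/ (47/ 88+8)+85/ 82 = 720838906247/ 423253086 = 1703.09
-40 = -40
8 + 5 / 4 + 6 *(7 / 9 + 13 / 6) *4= 959 / 12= 79.92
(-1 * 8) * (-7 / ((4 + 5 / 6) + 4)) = 336 / 53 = 6.34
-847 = -847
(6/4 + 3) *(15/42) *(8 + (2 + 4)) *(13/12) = 195/8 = 24.38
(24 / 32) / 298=3 / 1192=0.00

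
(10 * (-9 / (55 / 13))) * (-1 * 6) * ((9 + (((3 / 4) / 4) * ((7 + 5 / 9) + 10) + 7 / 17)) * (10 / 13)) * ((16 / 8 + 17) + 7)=6064110 / 187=32428.40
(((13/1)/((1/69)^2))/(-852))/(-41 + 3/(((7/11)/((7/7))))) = 144417/72136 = 2.00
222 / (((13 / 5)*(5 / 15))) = 3330 / 13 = 256.15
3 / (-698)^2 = 3 / 487204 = 0.00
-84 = -84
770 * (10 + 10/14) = 8250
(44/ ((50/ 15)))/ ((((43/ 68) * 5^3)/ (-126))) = -565488/ 26875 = -21.04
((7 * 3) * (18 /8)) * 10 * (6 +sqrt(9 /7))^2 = 2430 * sqrt(7) +35235 /2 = 24046.68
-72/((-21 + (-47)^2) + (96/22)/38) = -3762/114329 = -0.03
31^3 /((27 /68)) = 2025788 /27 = 75029.19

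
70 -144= -74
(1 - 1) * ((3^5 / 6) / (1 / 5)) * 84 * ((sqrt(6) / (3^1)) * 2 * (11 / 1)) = 0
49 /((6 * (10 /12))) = 49 /5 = 9.80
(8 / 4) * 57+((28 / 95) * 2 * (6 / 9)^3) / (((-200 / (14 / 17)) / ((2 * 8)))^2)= 52816907482 / 463303125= 114.00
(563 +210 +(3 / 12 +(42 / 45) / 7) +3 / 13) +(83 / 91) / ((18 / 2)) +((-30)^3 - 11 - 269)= -434172941 / 16380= -26506.28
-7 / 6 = -1.17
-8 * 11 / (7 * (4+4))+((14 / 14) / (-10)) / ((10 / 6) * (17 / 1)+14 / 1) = -13991 / 8890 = -1.57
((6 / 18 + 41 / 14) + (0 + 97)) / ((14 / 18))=12633 / 98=128.91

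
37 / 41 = 0.90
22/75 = 0.29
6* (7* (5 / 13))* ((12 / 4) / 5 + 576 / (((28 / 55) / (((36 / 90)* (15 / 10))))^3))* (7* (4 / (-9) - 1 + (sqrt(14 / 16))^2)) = -11057659 / 182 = -60756.37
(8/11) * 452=3616/11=328.73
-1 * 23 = -23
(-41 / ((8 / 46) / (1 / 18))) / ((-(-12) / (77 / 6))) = -72611 / 5184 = -14.01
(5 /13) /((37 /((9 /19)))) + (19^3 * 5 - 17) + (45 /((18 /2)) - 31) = 313029073 /9139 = 34252.00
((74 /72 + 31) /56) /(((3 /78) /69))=1026.03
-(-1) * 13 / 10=13 / 10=1.30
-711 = -711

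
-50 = -50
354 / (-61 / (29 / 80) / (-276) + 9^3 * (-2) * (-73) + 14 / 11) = 3895947 / 1171380104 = 0.00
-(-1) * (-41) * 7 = -287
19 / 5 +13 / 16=369 / 80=4.61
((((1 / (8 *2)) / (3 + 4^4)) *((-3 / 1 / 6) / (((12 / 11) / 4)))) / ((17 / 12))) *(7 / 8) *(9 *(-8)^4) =-6336 / 629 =-10.07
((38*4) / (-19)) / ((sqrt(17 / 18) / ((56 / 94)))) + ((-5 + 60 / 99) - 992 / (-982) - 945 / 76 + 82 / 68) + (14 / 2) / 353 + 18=25182557671 / 7389799428 - 672*sqrt(34) / 799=-1.50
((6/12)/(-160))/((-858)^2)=-1/235572480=-0.00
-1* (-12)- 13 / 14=155 / 14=11.07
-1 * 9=-9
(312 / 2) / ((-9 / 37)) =-1924 / 3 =-641.33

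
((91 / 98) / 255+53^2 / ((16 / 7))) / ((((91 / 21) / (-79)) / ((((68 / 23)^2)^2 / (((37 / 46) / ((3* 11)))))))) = -14385569519896608 / 204831445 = -70231255.36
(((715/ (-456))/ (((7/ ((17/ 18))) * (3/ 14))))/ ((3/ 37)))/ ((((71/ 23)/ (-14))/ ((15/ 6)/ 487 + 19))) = 1049.48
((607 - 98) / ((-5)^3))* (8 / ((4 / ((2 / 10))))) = -1018 / 625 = -1.63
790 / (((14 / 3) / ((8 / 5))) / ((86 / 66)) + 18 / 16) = 271760 / 1157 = 234.88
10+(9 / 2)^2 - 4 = 105 / 4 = 26.25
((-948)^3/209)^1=-851971392/209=-4076418.14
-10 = -10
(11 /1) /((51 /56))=616 /51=12.08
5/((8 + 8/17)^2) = 0.07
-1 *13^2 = -169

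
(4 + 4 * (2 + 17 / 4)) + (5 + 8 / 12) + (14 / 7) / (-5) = 514 / 15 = 34.27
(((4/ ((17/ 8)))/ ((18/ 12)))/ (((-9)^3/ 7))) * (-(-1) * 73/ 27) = -32704/ 1003833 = -0.03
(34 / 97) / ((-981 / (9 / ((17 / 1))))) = -2 / 10573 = -0.00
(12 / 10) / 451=6 / 2255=0.00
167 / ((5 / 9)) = 1503 / 5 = 300.60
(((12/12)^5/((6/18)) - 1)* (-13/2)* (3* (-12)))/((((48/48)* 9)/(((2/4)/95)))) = 0.27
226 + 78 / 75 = 5676 / 25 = 227.04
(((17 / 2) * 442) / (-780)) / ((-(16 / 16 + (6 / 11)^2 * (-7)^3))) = -34969 / 733620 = -0.05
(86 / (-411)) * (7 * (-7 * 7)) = 29498 / 411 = 71.77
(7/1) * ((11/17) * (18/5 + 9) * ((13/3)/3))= 7007/85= 82.44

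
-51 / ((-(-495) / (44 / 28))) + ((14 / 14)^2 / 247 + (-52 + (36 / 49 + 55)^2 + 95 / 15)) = 9075195356 / 2965235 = 3060.53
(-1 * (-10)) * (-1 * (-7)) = 70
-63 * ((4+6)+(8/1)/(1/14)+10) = -8316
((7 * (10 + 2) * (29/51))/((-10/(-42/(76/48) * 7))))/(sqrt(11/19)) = 1432368 * sqrt(209)/17765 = 1165.63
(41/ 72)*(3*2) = 41/ 12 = 3.42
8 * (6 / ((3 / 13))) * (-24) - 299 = -5291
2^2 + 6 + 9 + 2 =21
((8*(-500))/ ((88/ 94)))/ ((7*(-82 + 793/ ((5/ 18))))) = -29375/ 133441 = -0.22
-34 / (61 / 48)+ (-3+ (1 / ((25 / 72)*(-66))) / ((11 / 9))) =-5496963 / 184525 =-29.79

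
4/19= 0.21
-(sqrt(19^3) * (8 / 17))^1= -152 * sqrt(19) / 17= -38.97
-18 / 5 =-3.60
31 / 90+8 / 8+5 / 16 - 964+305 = -473287 / 720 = -657.34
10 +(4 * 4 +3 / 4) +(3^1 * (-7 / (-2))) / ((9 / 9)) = 37.25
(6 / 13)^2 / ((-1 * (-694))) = 18 / 58643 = 0.00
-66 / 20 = -33 / 10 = -3.30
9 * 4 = 36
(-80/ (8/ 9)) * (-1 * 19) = 1710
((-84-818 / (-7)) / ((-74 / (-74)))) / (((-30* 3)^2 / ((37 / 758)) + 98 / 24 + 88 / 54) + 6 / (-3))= 919080 / 4641792659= 0.00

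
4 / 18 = 2 / 9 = 0.22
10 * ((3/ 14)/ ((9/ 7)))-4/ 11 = 43/ 33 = 1.30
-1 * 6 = -6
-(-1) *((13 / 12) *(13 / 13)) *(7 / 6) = 91 / 72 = 1.26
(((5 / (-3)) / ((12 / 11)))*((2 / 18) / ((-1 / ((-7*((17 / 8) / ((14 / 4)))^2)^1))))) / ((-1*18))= 15895 / 653184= 0.02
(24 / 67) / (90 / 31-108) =-124 / 36381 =-0.00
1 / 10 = 0.10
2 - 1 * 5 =-3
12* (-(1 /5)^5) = -12 /3125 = -0.00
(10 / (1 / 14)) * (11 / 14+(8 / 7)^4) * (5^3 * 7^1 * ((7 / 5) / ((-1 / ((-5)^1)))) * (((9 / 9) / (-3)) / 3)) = -14956250 / 63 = -237400.79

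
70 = 70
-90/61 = -1.48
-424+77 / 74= -31299 / 74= -422.96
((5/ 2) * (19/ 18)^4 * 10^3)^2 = 6634204312890625/ 688747536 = 9632273.03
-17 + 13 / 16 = -259 / 16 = -16.19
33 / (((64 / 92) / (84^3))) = 28116396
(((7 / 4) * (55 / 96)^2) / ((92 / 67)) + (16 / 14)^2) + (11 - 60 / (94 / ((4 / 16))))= 98139113243 / 7810596864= 12.56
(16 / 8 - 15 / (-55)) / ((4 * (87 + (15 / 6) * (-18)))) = 25 / 1848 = 0.01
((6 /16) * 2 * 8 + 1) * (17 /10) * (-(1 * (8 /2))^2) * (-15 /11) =2856 /11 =259.64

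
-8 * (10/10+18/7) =-200/7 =-28.57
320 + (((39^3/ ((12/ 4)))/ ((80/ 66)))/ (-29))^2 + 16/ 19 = 8097794684139/ 25566400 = 316735.82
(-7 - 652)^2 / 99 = 434281 / 99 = 4386.68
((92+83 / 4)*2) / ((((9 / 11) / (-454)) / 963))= -120497729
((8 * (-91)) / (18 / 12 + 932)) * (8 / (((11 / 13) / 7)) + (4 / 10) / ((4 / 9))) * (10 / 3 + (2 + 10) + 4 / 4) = -263223688 / 308055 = -854.47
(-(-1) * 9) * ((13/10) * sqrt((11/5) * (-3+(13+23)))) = 1287 * sqrt(15)/50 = 99.69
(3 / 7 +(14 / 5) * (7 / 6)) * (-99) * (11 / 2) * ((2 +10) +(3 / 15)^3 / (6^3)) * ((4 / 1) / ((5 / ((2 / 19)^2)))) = -15211198948 / 71071875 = -214.03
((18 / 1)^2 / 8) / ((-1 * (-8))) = 81 / 16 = 5.06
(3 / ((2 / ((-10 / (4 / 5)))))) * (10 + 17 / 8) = -7275 / 32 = -227.34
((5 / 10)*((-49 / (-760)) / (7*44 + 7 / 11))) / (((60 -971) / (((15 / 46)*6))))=-693 / 3089310320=-0.00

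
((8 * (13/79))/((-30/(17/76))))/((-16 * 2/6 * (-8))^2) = -663/122961920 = -0.00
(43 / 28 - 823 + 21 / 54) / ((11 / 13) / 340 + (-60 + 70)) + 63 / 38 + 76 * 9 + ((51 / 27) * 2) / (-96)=170342536481 / 282243024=603.53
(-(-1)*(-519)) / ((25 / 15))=-1557 / 5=-311.40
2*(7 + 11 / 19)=288 / 19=15.16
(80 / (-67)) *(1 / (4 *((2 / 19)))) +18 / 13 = -1264 / 871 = -1.45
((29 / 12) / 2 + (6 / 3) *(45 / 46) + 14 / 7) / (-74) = -2851 / 40848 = -0.07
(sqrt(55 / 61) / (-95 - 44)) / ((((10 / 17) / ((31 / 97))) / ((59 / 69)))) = -31093* sqrt(3355) / 567499470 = -0.00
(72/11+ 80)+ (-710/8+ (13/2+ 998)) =44101/44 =1002.30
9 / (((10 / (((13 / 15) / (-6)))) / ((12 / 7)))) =-39 / 175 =-0.22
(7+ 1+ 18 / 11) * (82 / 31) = 8692 / 341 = 25.49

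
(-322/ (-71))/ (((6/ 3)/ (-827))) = -1875.31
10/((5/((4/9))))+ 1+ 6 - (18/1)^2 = -2845/9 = -316.11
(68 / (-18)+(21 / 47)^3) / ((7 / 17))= -58592761 / 6540849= -8.96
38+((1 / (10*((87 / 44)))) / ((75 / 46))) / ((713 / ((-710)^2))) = 2424506 / 40455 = 59.93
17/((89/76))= 14.52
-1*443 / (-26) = 443 / 26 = 17.04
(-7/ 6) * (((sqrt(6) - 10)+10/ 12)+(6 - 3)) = 259/ 36 - 7 * sqrt(6)/ 6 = 4.34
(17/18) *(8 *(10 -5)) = 340/9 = 37.78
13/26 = 1/2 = 0.50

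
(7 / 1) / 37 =7 / 37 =0.19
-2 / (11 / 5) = -10 / 11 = -0.91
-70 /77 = -10 /11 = -0.91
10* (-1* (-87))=870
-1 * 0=0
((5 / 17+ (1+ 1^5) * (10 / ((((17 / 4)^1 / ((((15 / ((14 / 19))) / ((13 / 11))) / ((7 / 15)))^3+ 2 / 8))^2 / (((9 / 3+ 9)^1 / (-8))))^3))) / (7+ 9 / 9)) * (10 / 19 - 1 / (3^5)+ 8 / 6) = -112499505342046352915752201823970902283612180761999877189736529411567707494466735539515885 / 2617699494851226765874462327187134159175604834230657669131785216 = -42976478225756047896828460.00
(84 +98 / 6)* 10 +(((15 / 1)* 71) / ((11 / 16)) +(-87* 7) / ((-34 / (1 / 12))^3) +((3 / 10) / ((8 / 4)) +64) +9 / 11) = 3259048072733 / 1245150720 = 2617.39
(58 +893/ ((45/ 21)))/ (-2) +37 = -6011/ 30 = -200.37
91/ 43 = 2.12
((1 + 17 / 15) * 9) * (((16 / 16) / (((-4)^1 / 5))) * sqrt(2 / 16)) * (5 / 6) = -5 * sqrt(2) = -7.07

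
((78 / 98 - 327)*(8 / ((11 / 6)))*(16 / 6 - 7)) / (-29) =-212.70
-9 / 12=-3 / 4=-0.75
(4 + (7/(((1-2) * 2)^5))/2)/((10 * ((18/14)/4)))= 581/480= 1.21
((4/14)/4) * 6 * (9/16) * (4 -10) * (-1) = 81/56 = 1.45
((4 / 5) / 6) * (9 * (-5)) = -6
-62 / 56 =-31 / 28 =-1.11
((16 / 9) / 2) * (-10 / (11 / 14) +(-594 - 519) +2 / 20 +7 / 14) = -495056 / 495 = -1000.11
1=1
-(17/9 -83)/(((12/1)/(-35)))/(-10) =2555/108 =23.66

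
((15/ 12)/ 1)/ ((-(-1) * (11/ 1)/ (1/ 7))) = 5/ 308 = 0.02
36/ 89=0.40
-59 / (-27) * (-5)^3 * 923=-6807125 / 27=-252115.74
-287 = -287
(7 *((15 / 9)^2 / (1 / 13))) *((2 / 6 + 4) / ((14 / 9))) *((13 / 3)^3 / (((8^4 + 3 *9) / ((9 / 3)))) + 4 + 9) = 1023692150 / 111321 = 9195.86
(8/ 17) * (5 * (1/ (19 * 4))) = 10/ 323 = 0.03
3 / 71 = 0.04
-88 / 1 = -88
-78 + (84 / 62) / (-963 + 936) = -21776 / 279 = -78.05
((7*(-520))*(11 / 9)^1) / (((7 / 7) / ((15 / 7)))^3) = -2145000 / 49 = -43775.51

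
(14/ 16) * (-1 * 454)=-1589/ 4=-397.25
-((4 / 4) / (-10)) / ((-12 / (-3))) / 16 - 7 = -4479 / 640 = -7.00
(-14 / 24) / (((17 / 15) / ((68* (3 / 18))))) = -35 / 6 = -5.83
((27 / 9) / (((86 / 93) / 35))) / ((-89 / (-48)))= 234360 / 3827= 61.24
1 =1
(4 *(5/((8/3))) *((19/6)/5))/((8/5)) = 2.97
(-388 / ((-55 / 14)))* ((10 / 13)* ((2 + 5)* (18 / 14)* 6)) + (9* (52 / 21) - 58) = 4070842 / 1001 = 4066.78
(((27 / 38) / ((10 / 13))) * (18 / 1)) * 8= 12636 / 95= 133.01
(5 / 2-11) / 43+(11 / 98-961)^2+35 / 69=26309655499937 / 28495068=923305.59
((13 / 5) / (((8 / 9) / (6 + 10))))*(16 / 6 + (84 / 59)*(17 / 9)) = 73944 / 295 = 250.66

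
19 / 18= 1.06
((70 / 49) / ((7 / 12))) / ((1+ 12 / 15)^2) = 1000 / 1323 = 0.76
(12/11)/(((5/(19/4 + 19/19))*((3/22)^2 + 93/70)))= 7084/7607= 0.93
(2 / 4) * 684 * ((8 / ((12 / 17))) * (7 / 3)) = 9044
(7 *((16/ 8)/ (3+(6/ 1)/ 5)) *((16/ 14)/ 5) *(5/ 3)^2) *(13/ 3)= 5200/ 567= 9.17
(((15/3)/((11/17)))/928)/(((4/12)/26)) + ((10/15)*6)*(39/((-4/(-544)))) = 108289779/5104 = 21216.65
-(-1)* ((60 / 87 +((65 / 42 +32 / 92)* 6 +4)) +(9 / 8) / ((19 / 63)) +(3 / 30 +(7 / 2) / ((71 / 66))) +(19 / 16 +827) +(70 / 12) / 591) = 760570297287949 / 893376545040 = 851.34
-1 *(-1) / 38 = 1 / 38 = 0.03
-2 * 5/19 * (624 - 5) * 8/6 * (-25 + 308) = -7007080/57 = -122931.23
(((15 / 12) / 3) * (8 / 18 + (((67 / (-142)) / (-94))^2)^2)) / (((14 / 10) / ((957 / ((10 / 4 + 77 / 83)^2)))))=6976083341484204781265575 / 647485242141372608671488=10.77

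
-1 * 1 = -1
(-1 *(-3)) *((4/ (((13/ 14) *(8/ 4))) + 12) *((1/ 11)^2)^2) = 552/ 190333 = 0.00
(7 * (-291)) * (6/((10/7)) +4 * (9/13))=-922761/65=-14196.32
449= 449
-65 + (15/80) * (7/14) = -2077/32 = -64.91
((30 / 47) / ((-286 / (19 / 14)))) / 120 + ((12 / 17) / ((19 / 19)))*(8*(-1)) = -72264515 / 12796784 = -5.65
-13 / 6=-2.17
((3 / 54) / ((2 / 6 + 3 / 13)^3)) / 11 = 6591 / 234256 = 0.03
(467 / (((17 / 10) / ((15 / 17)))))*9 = 630450 / 289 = 2181.49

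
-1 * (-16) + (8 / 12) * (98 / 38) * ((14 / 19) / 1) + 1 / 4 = 75883 / 4332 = 17.52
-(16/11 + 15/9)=-103/33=-3.12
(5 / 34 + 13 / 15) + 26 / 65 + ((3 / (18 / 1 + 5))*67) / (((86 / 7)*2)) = 1784923 / 1008780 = 1.77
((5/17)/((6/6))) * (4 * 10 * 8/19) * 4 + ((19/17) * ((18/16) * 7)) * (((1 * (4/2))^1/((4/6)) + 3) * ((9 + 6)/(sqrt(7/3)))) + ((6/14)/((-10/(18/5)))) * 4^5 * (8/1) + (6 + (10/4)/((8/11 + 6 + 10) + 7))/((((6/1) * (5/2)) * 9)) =-991088327573/796663350 + 7695 * sqrt(21)/68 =-725.48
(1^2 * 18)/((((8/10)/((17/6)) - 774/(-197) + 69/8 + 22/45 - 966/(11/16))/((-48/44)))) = 0.01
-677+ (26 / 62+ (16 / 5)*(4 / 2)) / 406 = -6086079 / 8990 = -676.98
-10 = -10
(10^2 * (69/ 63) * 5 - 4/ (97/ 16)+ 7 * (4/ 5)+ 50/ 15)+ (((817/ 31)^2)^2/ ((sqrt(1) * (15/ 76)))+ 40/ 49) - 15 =32195551183318393/ 13168485939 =2444893.92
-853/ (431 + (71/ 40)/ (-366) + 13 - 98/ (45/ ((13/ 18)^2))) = -3034564560/ 1575480499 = -1.93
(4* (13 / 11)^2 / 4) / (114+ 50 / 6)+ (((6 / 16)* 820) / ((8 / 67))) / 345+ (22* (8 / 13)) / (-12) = 4045693451 / 637329264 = 6.35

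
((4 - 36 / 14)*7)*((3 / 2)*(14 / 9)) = 70 / 3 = 23.33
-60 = -60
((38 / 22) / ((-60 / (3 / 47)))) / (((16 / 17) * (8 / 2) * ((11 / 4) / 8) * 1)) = -323 / 227480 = -0.00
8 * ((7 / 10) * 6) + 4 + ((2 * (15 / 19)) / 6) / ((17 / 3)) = 60799 / 1615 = 37.65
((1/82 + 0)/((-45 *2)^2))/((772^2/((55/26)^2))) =121/10703853568512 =0.00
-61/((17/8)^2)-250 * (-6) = 1486.49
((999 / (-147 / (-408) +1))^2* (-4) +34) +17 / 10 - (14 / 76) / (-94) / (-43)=-8283961188001 / 3839900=-2157337.74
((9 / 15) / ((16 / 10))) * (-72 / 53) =-27 / 53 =-0.51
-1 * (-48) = 48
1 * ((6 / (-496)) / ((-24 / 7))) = 0.00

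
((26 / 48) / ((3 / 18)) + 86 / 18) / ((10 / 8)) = 289 / 45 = 6.42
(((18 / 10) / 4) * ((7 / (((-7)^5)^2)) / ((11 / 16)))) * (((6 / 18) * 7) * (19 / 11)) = 228 / 3487704605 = 0.00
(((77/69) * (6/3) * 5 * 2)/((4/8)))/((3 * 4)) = 770/207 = 3.72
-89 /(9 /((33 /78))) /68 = -979 /15912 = -0.06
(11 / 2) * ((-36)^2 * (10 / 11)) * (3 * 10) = 194400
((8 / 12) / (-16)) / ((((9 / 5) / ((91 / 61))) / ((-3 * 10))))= 2275 / 2196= 1.04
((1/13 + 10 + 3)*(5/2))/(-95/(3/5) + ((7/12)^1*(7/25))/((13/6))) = -63750/308603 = -0.21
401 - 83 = 318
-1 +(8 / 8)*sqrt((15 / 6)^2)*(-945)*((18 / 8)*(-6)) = 31892.75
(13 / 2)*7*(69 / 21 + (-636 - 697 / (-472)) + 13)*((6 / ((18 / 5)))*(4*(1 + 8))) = -398318115 / 236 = -1687788.62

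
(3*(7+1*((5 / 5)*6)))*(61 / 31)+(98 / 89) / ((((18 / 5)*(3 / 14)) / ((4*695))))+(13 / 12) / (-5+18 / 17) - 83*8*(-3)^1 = 120515236073 / 19964124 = 6036.59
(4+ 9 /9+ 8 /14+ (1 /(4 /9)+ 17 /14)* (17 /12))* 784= 24647 /3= 8215.67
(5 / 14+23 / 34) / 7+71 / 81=69106 / 67473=1.02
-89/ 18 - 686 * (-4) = 49303/ 18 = 2739.06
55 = 55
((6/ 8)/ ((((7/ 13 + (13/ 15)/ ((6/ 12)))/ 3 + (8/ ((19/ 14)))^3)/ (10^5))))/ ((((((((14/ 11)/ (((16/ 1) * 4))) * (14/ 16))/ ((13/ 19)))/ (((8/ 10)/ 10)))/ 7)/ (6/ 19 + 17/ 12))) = 13916.88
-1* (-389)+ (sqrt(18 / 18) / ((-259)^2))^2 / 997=1745194420954314 / 4486360979317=389.00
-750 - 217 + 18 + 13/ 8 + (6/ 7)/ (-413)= -21910937/ 23128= -947.38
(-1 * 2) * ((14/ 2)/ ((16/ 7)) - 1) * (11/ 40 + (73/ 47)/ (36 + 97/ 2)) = -3076029/ 2541760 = -1.21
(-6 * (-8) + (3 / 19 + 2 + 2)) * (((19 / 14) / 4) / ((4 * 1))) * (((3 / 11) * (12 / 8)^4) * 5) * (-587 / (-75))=47119077 / 197120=239.04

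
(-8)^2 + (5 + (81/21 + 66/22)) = 531/7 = 75.86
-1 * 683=-683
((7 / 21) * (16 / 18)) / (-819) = -8 / 22113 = -0.00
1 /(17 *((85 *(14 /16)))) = 8 /10115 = 0.00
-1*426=-426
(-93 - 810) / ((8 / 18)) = -8127 / 4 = -2031.75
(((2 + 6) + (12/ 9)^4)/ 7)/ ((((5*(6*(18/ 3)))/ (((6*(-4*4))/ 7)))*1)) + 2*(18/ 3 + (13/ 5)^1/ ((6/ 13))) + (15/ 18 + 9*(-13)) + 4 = -10599787/ 119070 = -89.02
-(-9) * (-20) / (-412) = 45 / 103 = 0.44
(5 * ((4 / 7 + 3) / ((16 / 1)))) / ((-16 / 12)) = -375 / 448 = -0.84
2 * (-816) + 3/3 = -1631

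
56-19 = 37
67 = 67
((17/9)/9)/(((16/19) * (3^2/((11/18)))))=3553/209952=0.02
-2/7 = -0.29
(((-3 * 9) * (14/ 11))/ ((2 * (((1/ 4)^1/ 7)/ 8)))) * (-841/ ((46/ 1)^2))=8901144/ 5819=1529.67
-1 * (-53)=53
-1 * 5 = -5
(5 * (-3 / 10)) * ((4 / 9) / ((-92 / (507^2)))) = 85683 / 46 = 1862.67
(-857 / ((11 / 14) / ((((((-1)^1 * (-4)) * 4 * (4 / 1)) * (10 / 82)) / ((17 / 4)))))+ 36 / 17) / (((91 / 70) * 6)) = -256.53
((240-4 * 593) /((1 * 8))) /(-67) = 3.98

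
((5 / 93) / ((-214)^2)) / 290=1 / 247023624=0.00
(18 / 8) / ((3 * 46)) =3 / 184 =0.02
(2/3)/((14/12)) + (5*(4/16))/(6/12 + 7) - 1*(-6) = 283/42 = 6.74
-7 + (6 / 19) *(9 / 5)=-611 / 95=-6.43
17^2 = 289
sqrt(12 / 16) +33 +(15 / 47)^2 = sqrt(3) / 2 +73122 / 2209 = 33.97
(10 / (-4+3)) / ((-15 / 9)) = 6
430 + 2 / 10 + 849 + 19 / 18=115223 / 90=1280.26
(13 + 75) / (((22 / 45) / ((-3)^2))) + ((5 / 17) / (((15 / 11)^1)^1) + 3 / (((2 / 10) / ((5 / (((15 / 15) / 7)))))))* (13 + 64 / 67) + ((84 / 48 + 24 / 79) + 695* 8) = 921716009 / 63516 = 14511.56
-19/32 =-0.59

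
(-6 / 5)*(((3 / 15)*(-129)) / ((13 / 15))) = 2322 / 65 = 35.72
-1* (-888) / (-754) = -444 / 377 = -1.18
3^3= 27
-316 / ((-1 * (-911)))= -316 / 911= -0.35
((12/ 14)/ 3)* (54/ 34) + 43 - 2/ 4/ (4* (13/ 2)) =268773/ 6188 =43.43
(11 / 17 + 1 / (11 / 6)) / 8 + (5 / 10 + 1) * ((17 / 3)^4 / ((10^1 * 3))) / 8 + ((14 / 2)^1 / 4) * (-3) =3256207 / 2423520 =1.34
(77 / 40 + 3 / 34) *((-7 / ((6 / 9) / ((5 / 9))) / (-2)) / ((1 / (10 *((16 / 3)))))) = 47915 / 153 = 313.17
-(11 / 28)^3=-1331 / 21952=-0.06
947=947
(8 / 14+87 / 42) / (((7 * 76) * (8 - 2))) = 37 / 44688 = 0.00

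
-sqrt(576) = -24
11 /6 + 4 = 35 /6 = 5.83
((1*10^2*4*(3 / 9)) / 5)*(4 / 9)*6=71.11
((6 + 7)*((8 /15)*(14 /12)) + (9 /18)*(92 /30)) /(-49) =-433 /2205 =-0.20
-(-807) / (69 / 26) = 6994 / 23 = 304.09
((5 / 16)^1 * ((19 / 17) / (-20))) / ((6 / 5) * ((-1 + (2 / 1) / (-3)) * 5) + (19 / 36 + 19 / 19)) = 0.00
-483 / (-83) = 483 / 83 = 5.82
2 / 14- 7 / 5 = -44 / 35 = -1.26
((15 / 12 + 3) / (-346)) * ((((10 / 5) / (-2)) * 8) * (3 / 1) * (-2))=-102 / 173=-0.59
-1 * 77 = -77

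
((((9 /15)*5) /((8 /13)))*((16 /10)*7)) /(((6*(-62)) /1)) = -0.15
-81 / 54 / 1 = -1.50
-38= -38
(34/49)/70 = 0.01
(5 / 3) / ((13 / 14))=70 / 39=1.79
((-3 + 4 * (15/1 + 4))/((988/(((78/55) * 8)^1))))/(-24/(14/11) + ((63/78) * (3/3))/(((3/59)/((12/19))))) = -0.09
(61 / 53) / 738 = 61 / 39114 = 0.00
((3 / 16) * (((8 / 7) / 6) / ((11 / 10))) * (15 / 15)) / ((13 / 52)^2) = 0.52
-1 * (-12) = 12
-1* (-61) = 61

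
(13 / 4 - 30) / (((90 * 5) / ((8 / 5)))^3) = -1712 / 1423828125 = -0.00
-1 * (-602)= 602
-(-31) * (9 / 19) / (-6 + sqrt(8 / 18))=-837 / 304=-2.75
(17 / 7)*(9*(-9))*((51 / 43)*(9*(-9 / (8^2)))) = 5688387 / 19264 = 295.29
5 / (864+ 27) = 5 / 891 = 0.01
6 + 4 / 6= 20 / 3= 6.67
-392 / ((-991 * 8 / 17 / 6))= 4998 / 991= 5.04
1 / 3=0.33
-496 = -496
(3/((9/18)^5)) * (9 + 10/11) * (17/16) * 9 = 100062/11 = 9096.55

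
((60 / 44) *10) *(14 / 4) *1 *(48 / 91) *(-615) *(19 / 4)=-10516500 / 143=-73541.96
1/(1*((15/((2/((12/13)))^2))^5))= 137858491849/45916502400000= 0.00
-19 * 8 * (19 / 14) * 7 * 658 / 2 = -475076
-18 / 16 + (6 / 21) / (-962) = -30311 / 26936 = -1.13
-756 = -756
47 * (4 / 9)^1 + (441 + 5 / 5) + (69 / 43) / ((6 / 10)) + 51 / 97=17496518 / 37539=466.09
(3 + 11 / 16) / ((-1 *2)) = -59 / 32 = -1.84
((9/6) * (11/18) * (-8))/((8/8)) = -22/3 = -7.33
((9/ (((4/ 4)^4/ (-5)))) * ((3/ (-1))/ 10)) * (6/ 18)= 9/ 2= 4.50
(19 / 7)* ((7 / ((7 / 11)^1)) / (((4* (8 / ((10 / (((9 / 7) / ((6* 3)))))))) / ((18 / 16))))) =9405 / 64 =146.95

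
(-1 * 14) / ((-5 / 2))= 28 / 5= 5.60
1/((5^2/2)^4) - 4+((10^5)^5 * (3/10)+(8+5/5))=1171875000000000000000001953141/390625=3000000000000000000000005.00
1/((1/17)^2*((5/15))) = 867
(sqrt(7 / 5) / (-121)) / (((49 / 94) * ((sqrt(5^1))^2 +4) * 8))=-47 * sqrt(35) / 1067220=-0.00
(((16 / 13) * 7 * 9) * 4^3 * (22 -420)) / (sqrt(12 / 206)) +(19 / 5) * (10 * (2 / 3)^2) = 152 / 9 -4279296 * sqrt(618) / 13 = -8183184.00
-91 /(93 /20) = -1820 /93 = -19.57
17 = 17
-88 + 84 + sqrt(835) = 24.90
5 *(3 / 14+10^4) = 700015 / 14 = 50001.07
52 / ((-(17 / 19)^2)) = -18772 / 289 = -64.96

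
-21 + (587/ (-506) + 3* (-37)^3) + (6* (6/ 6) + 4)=-76897407/ 506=-151971.16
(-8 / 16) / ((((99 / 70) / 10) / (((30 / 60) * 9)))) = -15.91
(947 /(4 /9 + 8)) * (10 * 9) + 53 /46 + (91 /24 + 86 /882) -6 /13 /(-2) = 202395832993 /20042568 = 10098.30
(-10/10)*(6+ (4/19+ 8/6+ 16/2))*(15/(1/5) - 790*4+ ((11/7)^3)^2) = 106667195048/2235331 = 47718.75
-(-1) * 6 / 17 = 0.35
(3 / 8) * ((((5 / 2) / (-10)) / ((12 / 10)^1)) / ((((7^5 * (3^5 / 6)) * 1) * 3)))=-5 / 130691232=-0.00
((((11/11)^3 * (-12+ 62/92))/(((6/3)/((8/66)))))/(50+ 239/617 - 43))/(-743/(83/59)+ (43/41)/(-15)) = 5469590855/31093404190376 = 0.00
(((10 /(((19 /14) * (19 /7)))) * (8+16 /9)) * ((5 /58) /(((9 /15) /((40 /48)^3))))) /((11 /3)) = 1531250 /2543967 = 0.60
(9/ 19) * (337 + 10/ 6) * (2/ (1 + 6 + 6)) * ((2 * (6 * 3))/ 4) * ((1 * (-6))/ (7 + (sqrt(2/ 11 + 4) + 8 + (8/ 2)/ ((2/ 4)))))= -53.21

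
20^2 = 400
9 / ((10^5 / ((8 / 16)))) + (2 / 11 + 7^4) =5282600099 / 2200000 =2401.18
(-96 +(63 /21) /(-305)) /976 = -29283 /297680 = -0.10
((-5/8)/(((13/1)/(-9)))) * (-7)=-315/104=-3.03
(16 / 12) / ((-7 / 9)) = -12 / 7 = -1.71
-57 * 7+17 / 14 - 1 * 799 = -16755 / 14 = -1196.79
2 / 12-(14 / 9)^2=-365 / 162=-2.25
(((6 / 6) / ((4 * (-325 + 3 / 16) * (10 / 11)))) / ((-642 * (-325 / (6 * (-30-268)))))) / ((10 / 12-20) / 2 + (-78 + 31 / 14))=-550704 / 6479919077125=-0.00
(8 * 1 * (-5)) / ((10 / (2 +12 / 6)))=-16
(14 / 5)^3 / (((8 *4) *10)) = 343 / 5000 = 0.07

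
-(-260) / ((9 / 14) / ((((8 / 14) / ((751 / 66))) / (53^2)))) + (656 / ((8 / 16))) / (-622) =-4137380752 / 1968218547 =-2.10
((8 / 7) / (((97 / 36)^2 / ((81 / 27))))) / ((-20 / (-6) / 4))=186624 / 329315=0.57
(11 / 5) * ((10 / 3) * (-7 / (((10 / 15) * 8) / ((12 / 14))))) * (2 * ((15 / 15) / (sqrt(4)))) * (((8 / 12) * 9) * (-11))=1089 / 2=544.50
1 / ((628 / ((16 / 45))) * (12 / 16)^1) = 16 / 21195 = 0.00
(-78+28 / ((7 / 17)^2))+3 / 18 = 3667 / 42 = 87.31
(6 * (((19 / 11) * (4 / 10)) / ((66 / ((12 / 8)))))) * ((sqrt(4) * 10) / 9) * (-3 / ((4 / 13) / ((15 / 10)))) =-741 / 242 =-3.06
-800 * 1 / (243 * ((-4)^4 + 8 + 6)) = -0.01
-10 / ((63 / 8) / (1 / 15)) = -16 / 189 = -0.08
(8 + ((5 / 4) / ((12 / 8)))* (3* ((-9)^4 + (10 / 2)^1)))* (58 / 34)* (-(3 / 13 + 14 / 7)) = -62496.57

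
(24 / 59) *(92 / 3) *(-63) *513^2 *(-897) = 10945750312224 / 59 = 185521191732.61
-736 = -736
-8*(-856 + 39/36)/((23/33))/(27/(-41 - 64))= -7899430/207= -38161.50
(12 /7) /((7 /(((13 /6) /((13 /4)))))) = 8 /49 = 0.16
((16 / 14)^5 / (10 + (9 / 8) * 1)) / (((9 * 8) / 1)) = 32768 / 13462407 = 0.00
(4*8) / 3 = 10.67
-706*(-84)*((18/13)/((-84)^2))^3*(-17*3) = -54009/2363198656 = -0.00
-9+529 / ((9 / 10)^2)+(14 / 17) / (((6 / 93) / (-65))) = -255598 / 1377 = -185.62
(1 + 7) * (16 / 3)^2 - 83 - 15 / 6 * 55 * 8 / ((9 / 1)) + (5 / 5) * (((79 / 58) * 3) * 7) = 50.94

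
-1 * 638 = -638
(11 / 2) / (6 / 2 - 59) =-11 / 112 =-0.10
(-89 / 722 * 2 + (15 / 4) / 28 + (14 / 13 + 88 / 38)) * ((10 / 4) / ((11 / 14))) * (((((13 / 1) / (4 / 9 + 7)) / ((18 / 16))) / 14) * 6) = 25861125 / 3724798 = 6.94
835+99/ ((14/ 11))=12779/ 14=912.79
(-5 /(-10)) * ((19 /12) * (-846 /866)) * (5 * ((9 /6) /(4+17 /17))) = -8037 /6928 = -1.16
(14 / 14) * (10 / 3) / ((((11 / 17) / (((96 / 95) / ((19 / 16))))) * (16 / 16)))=17408 / 3971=4.38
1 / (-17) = -1 / 17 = -0.06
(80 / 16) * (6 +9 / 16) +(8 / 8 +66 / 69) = 12795 / 368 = 34.77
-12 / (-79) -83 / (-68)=7373 / 5372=1.37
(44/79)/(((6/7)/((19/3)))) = 2926/711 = 4.12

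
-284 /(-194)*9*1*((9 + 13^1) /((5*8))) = 7029 /970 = 7.25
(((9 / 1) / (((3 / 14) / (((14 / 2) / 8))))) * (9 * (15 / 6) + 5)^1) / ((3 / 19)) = 51205 / 8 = 6400.62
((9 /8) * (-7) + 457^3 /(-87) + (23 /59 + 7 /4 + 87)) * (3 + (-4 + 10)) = -135138682911 /13688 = -9872785.13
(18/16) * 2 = 9/4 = 2.25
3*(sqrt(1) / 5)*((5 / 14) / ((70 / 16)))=12 / 245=0.05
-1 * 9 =-9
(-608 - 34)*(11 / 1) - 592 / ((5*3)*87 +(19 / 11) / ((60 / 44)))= -69190854 / 9797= -7062.45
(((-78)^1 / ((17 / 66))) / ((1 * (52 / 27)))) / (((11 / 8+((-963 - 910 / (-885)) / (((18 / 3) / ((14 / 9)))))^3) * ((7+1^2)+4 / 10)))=176817850245180 / 146536259323284811043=0.00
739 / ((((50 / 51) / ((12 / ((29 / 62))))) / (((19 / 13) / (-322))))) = -133192926 / 1517425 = -87.78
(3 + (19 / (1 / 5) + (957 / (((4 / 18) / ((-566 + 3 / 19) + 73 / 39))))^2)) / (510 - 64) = 13225939374.55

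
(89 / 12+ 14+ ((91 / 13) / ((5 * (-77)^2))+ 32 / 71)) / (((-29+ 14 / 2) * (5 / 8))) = -78903137 / 49613025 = -1.59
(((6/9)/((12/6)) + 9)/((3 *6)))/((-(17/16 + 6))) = -224/3051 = -0.07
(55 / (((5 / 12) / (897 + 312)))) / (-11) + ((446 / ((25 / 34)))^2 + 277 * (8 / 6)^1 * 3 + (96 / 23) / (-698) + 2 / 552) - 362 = 21320897863429 / 60202500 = 354153.03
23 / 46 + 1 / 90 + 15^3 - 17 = 151133 / 45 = 3358.51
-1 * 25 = -25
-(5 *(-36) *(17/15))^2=-41616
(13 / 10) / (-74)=-0.02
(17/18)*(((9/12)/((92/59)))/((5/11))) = 11033/11040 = 1.00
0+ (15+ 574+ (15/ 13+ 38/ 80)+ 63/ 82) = 12608587/ 21320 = 591.40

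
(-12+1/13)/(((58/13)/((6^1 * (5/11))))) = -2325/319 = -7.29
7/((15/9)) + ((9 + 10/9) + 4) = 18.31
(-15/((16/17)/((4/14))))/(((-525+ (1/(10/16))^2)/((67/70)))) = 85425/10239824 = 0.01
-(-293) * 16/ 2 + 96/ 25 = 58696/ 25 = 2347.84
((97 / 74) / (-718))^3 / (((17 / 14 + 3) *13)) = -0.00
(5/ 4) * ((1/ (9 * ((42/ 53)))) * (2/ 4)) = 265/ 3024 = 0.09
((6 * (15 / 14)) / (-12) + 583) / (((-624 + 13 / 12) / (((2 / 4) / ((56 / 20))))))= -48927 / 293020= -0.17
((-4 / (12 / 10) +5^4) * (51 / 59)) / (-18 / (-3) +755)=31705 / 44899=0.71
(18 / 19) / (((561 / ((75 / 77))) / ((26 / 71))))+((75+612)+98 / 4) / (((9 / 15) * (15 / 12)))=55281453446 / 58272753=948.67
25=25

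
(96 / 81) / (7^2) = 32 / 1323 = 0.02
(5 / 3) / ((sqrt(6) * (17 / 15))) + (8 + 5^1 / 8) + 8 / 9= 25 * sqrt(6) / 102 + 685 / 72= 10.11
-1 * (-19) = 19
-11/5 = -2.20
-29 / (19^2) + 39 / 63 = 0.54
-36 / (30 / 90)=-108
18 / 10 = 9 / 5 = 1.80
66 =66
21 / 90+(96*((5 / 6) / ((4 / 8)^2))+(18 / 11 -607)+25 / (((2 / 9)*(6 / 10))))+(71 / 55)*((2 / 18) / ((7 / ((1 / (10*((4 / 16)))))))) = -1691303 / 17325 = -97.62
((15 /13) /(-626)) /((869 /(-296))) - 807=-2853518307 /3535961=-807.00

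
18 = 18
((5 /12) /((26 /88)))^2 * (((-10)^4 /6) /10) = 1512500 /4563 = 331.47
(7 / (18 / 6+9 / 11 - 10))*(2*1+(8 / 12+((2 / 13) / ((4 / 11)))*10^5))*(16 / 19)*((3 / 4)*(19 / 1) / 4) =-31764502 / 221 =-143730.78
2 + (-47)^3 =-103821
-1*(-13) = 13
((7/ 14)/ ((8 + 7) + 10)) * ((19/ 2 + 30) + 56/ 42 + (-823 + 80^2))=33707/ 300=112.36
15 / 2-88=-161 / 2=-80.50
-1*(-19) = 19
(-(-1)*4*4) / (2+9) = 1.45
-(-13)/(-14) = -13/14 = -0.93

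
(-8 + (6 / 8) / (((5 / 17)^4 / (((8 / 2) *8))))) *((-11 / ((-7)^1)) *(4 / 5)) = 87978176 / 21875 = 4021.86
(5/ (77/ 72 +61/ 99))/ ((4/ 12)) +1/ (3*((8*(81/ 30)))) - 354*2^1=-20158835/ 28836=-699.09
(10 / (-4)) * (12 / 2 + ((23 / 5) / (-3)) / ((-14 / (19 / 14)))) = -18077 / 1176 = -15.37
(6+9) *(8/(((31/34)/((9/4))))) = 9180/31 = 296.13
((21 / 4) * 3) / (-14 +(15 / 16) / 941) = -237132 / 210769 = -1.13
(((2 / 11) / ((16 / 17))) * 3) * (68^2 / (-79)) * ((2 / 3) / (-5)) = 19652 / 4345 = 4.52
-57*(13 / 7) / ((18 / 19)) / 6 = -18.62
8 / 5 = 1.60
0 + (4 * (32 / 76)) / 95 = 32 / 1805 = 0.02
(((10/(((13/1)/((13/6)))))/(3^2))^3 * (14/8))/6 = 875/472392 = 0.00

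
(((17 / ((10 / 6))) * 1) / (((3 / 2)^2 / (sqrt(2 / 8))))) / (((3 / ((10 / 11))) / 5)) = 340 / 99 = 3.43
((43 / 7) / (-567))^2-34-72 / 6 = -46.00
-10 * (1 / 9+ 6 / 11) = -650 / 99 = -6.57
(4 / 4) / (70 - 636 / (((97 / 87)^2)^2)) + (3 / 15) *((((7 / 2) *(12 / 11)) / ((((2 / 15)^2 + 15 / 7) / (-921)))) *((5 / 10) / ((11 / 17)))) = -284722388082053303 / 1131945408257158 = -251.53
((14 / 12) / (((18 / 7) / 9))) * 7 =343 / 12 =28.58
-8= -8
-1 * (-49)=49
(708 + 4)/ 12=178/ 3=59.33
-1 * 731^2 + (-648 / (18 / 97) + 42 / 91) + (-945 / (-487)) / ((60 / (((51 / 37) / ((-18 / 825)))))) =-1007926577441 / 1873976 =-537854.58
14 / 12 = 7 / 6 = 1.17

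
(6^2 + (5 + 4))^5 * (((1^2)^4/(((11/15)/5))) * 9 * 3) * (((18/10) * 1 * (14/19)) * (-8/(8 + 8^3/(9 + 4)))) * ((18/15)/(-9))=2331697387500/2299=1014222439.10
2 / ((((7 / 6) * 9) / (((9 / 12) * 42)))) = 6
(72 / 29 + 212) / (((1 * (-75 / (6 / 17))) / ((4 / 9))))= -9952 / 22185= -0.45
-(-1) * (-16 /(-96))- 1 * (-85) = 511 /6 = 85.17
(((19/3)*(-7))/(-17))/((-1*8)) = -133/408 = -0.33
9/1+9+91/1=109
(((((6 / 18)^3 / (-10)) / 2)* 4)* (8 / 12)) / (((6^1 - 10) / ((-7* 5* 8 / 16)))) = -7 / 324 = -0.02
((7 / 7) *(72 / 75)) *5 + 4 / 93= 2252 / 465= 4.84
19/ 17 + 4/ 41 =847/ 697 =1.22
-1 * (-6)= 6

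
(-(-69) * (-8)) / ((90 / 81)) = -2484 / 5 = -496.80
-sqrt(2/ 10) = -sqrt(5)/ 5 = -0.45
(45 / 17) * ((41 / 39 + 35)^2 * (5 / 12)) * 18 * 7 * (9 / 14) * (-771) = -257198718825 / 2873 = -89522700.60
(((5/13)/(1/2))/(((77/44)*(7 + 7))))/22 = 10/7007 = 0.00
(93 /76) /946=93 /71896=0.00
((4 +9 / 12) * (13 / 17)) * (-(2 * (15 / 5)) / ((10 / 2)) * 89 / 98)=-65949 / 16660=-3.96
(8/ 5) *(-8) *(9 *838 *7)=-3378816/ 5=-675763.20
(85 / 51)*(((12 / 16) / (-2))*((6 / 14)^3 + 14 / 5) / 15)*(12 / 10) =-4937 / 34300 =-0.14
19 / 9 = 2.11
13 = 13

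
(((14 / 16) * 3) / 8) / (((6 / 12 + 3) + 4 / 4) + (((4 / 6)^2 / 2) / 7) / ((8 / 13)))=1323 / 18352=0.07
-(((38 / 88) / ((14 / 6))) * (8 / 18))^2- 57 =-3041938 / 53361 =-57.01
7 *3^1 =21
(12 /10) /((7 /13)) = 78 /35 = 2.23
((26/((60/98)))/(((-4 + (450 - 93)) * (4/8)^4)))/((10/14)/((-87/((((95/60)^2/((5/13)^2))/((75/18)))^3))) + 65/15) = 21485520000000000/42203689378171051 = 0.51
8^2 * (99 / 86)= 3168 / 43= 73.67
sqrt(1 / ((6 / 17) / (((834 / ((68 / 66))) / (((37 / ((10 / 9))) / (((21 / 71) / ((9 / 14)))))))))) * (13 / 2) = 91 * sqrt(40166830) / 15762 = 36.59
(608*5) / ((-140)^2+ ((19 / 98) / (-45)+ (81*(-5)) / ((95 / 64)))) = 254721600 / 1619422199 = 0.16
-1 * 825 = -825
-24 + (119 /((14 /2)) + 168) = 161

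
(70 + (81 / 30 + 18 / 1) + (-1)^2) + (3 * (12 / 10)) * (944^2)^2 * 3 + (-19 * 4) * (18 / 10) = 85765324013117 / 10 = 8576532401311.70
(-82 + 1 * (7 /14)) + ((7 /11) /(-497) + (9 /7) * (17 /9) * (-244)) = -7370311 /10934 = -674.07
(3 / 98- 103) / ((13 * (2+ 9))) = -10091 / 14014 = -0.72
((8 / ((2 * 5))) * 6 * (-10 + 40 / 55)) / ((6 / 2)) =-14.84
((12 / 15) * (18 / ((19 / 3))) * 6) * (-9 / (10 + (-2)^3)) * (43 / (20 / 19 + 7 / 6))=-1504656 / 1265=-1189.45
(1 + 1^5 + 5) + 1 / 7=50 / 7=7.14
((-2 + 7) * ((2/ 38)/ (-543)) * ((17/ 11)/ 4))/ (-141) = 85/ 64006668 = 0.00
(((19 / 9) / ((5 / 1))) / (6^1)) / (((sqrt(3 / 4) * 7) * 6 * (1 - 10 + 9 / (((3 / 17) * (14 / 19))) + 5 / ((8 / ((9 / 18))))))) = 152 * sqrt(3) / 8236485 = 0.00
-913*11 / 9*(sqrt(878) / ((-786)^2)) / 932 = -10043*sqrt(878) / 5182072848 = -0.00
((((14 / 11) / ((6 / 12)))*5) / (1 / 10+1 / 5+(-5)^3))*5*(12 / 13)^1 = -84000 / 178321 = -0.47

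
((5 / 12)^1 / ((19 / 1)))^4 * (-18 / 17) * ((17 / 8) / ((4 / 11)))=-0.00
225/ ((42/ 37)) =2775/ 14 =198.21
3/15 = 0.20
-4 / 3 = -1.33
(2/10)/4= 1/20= 0.05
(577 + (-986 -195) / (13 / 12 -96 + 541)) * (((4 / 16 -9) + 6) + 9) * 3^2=691764525 / 21412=32307.33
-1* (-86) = 86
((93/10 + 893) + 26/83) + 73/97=72729983/80510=903.37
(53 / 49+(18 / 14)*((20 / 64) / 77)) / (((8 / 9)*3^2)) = 1339 / 9856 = 0.14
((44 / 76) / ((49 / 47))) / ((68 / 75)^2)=2908125 / 4304944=0.68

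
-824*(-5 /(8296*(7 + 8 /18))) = 4635 /69479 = 0.07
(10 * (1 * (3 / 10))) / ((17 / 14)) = 42 / 17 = 2.47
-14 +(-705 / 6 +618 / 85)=-21119 / 170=-124.23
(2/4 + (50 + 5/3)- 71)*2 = -113/3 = -37.67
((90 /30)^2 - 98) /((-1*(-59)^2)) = 89 /3481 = 0.03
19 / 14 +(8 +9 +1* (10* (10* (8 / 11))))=14027 / 154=91.08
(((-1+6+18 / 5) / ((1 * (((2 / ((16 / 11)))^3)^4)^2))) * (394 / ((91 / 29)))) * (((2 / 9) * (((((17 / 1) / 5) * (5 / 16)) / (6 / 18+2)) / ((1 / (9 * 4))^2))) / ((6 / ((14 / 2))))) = 354988099311473897106711773184 / 4481628367492463048093887655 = 79.21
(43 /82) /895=43 /73390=0.00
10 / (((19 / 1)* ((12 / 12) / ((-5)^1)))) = -2.63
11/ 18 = 0.61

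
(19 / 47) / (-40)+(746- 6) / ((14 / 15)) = 10433867 / 13160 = 792.85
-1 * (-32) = 32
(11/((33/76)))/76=1/3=0.33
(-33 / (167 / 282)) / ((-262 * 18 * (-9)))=-0.00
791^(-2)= 0.00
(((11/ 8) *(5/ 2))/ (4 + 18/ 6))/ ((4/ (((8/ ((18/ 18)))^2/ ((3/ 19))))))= 1045/ 21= 49.76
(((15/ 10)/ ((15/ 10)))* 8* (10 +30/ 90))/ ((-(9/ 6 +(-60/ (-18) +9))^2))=-2976/ 6889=-0.43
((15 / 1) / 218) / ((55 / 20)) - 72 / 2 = -35.97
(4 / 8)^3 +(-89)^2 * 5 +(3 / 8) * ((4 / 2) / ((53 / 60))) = 16792933 / 424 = 39605.97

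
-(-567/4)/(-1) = -567/4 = -141.75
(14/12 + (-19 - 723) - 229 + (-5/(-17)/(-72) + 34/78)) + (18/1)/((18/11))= -15250085/15912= -958.40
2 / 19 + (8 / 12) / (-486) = 0.10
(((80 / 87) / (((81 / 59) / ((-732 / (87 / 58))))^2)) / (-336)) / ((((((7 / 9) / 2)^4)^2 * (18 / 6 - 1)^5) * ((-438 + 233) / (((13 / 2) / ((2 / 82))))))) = 31424945939712 / 1170254603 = 26853.08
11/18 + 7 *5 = 641/18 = 35.61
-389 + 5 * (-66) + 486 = -233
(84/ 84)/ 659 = 1/ 659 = 0.00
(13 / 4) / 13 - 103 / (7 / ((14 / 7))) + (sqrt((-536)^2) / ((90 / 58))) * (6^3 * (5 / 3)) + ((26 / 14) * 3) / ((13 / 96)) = 3482191 / 28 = 124363.96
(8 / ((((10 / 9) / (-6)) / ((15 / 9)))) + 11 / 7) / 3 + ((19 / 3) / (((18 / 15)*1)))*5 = 2.91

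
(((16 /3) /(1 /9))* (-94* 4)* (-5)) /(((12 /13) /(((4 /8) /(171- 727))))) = -12220 /139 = -87.91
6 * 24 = 144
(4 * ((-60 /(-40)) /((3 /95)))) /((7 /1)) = 190 /7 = 27.14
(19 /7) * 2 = 38 /7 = 5.43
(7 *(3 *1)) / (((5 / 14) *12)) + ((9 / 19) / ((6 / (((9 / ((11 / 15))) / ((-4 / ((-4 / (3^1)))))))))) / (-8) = 81253 / 16720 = 4.86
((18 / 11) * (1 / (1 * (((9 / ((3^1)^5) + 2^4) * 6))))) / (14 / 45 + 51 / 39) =0.01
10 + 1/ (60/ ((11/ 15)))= 9011/ 900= 10.01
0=0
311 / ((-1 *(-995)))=311 / 995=0.31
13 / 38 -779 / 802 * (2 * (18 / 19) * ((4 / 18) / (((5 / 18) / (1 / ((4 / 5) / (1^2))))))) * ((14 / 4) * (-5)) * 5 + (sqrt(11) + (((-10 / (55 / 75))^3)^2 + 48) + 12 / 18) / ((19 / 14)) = 14 * sqrt(11) / 19 + 383697785739010597 / 80985139554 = 4737881.37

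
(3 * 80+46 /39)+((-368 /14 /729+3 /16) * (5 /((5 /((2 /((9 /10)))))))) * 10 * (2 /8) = 242.02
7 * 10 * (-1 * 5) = -350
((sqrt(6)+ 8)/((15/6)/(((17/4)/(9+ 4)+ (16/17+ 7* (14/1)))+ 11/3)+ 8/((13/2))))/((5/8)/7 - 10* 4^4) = -113560928/45606529635 - 14195116* sqrt(6)/45606529635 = -0.00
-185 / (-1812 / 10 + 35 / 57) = 1425 / 1391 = 1.02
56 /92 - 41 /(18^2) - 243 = -242.52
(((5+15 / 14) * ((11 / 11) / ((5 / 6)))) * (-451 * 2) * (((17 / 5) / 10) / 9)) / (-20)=130339 / 10500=12.41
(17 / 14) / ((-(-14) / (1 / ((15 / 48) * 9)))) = 68 / 2205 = 0.03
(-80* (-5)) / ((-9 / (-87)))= 11600 / 3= 3866.67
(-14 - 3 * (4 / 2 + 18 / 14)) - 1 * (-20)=-3.86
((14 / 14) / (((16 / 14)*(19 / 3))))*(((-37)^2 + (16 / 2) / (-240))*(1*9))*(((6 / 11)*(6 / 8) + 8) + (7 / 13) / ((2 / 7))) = 238035924 / 13585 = 17521.97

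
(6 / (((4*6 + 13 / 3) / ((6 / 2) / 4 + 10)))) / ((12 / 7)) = 903 / 680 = 1.33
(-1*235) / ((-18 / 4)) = 470 / 9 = 52.22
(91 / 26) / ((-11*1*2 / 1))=-7 / 44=-0.16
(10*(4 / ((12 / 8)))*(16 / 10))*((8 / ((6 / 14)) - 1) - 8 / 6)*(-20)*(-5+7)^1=-250880 / 9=-27875.56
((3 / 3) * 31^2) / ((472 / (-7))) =-6727 / 472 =-14.25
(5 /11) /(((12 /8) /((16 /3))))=160 /99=1.62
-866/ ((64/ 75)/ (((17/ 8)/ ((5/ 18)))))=-993735/ 128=-7763.55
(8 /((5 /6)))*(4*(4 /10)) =384 /25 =15.36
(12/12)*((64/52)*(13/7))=16/7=2.29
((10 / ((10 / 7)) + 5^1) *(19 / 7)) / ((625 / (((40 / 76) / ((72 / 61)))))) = 61 / 2625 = 0.02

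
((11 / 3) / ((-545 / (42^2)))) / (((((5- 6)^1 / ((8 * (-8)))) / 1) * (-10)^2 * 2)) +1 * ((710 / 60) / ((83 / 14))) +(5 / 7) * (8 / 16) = -68613709 / 47496750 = -1.44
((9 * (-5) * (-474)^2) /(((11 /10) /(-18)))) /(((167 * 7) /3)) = 5459626800 /12859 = 424576.31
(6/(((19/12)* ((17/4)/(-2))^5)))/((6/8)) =-0.12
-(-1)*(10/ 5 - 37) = -35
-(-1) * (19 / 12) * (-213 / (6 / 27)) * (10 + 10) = -30352.50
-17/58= -0.29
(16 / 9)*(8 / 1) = 14.22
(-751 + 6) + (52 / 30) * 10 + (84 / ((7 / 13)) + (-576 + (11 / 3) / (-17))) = -19514 / 17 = -1147.88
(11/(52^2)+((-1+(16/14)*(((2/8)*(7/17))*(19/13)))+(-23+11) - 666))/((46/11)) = -343245991/2114528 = -162.33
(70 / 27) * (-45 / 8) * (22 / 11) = -175 / 6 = -29.17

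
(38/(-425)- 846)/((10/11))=-1977734/2125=-930.70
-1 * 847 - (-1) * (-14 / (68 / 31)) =-29015 / 34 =-853.38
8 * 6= 48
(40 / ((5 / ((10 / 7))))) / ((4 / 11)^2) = 605 / 7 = 86.43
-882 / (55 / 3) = -2646 / 55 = -48.11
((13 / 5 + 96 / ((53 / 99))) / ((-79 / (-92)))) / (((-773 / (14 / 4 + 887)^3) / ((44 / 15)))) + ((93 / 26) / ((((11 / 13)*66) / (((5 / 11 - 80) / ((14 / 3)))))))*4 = -366841493342754352193 / 646177407150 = -567710181.88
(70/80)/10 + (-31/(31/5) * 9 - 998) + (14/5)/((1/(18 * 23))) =9303/80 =116.29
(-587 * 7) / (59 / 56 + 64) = -230104 / 3643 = -63.16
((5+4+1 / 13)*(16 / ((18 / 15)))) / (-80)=-1.51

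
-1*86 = -86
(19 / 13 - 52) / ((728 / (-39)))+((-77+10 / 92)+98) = 398777 / 16744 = 23.82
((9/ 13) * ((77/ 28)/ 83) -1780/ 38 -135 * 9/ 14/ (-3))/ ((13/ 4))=-10269703/ 1865591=-5.50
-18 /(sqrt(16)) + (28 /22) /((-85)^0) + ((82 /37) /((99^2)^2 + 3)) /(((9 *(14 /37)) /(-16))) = -107418655781 /33284652786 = -3.23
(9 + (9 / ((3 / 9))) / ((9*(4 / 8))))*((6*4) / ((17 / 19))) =6840 / 17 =402.35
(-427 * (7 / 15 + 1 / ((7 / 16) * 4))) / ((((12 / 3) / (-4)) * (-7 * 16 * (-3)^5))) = 6649 / 408240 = 0.02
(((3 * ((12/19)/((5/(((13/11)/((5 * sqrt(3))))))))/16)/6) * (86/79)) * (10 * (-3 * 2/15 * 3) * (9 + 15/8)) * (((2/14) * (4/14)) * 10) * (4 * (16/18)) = -259376 * sqrt(3)/4045195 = -0.11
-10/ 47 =-0.21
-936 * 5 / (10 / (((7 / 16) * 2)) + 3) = -32760 / 101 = -324.36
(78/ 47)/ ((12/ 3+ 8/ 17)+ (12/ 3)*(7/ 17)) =51/ 188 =0.27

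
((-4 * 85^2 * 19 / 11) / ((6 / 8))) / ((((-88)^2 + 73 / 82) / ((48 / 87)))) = -2881676800 / 607772517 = -4.74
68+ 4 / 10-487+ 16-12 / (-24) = -4021 / 10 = -402.10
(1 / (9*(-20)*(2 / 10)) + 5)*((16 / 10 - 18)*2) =-7339 / 45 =-163.09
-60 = -60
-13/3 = -4.33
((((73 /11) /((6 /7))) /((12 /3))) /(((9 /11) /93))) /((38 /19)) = 15841 /144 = 110.01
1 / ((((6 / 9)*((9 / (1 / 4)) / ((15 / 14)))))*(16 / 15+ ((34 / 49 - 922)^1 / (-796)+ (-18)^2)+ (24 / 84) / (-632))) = 8253525 / 60311886244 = 0.00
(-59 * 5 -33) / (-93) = 328 / 93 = 3.53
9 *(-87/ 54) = -29/ 2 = -14.50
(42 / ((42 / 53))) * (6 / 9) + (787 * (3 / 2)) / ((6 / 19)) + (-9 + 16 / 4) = 3768.58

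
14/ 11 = 1.27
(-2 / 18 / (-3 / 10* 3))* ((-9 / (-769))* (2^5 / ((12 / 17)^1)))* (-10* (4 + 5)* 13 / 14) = -88400 / 16149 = -5.47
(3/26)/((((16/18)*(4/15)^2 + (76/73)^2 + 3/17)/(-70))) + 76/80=-325273062887/63130178540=-5.15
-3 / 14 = -0.21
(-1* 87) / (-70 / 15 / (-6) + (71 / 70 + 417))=-54810 / 263839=-0.21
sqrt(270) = 16.43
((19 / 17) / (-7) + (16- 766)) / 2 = -89269 / 238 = -375.08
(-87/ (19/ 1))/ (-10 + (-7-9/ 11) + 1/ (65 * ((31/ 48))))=1928355/ 7493828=0.26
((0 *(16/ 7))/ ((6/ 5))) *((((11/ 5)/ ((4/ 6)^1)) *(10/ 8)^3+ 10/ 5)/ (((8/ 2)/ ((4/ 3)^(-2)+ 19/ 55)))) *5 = 0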